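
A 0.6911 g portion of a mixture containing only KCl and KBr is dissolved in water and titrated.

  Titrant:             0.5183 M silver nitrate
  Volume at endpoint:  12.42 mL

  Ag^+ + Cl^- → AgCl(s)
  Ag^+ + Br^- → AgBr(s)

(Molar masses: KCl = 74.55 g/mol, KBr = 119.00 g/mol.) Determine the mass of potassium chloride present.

0.1257 g

n(AgNO3) = 0.01242 × 0.5183 = 6.437 × 10^-3 mol
Let x = n(KCl), y = n(KBr).
Titrant: 1x + 1y = 6.437 × 10^-3;  mass: 74.55x + 119.00y = 0.6911
Solving, x = 1.686 × 10^-3 mol, y = 4.751 × 10^-3 mol
mass of KCl = 1.686 × 10^-3 × 74.55 = 0.1257 g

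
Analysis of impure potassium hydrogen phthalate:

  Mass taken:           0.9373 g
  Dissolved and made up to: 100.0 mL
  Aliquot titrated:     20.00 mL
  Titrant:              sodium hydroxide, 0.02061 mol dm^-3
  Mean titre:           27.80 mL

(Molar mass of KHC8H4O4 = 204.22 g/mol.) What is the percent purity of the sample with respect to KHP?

62.42 %

KHC8H4O4 + NaOH → KNaC8H4O4 + H2O
n(NaOH) per titration = 0.02780 × 0.02061 = 5.730 × 10^-4 mol
n(KHC8H4O4) in each aliquot = 5.730 × 10^-4 mol (1:1 ratio)
n(KHC8H4O4) in the whole flask = 5.730 × 10^-4 × 100.0/20.00 = 2.865 × 10^-3 mol
mass of KHC8H4O4 = 2.865 × 10^-3 × 204.22 = 0.5850 g
% KHC8H4O4 = 0.5850 / 0.9373 × 100 = 62.42 %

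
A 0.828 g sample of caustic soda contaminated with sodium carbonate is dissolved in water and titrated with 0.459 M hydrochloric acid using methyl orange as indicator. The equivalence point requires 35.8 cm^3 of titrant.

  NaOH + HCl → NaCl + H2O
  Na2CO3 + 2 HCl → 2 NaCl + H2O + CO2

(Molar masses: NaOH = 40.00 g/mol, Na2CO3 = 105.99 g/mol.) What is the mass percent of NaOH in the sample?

15.9 %

n(HCl) = 0.0358 × 0.459 = 0.0164 mol
Let x = n(NaOH), y = n(Na2CO3).
Titrant: 1x + 2y = 0.0164;  mass: 40.00x + 105.99y = 0.828
Solving, x = 3.30 × 10^-3 mol, y = 6.57 × 10^-3 mol
mass of NaOH = 3.30 × 10^-3 × 40.00 = 0.132 g
% NaOH = 0.132 / 0.828 × 100 = 15.9 %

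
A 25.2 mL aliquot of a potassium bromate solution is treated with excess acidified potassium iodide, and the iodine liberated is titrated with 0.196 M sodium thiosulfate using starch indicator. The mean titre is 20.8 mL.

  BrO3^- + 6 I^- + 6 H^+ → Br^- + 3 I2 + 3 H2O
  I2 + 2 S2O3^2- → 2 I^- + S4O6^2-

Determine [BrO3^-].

n(S2O3^2-) = 0.0208 × 0.196 = 4.08 × 10^-3 mol
n(I2) = n(S2O3^2-)/2 = 2.04 × 10^-3 mol
From the 1:3 ratio, n(BrO3^-) in the aliquot = 1/3 × 2.04 × 10^-3 = 6.79 × 10^-4 mol
[BrO3^-] = 6.79 × 10^-4 / 0.0252 = 0.0270 mol/L

0.0270 M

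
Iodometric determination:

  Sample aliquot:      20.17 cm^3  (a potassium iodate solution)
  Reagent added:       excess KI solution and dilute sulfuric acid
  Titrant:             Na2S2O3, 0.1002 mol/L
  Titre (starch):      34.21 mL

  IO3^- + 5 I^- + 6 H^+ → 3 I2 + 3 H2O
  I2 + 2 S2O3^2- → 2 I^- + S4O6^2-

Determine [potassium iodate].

n(S2O3^2-) = 0.03421 × 0.1002 = 3.428 × 10^-3 mol
n(I2) = n(S2O3^2-)/2 = 1.714 × 10^-3 mol
From the 1:3 ratio, n(IO3^-) in the aliquot = 1/3 × 1.714 × 10^-3 = 5.713 × 10^-4 mol
[IO3^-] = 5.713 × 10^-4 / 0.02017 = 0.02832 mol/L

0.02832 mol/L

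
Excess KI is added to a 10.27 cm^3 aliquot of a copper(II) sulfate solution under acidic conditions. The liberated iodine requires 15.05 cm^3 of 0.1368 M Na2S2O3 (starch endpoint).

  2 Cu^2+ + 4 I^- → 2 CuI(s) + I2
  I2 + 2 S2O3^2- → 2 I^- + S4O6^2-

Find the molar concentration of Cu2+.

n(S2O3^2-) = 0.01505 × 0.1368 = 2.059 × 10^-3 mol
n(I2) = n(S2O3^2-)/2 = 1.029 × 10^-3 mol
From the 2:1 ratio, n(Cu2+) in the aliquot = 2/1 × 1.029 × 10^-3 = 2.059 × 10^-3 mol
[Cu2+] = 2.059 × 10^-3 / 0.01027 = 0.2005 mol/L

0.2005 M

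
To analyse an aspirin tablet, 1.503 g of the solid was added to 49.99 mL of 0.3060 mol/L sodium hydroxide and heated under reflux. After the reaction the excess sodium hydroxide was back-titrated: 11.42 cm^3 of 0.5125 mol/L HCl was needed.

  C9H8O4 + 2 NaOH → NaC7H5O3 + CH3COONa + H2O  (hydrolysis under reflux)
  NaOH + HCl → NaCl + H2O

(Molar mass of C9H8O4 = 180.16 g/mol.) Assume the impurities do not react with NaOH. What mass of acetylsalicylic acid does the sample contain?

0.8507 g

n(NaOH) added = 0.04999 × 0.3060 = 0.01530 mol
n(HCl) used in back-titration = 0.01142 × 0.5125 = 5.853 × 10^-3 mol
n(NaOH) left over = 5.853 × 10^-3 mol (1:1 ratio)
n(NaOH) consumed by analyte = 0.01530 − 5.853 × 10^-3 = 9.444 × 10^-3 mol
From the 1:2 ratio, n(C9H8O4) = 1/2 × 9.444 × 10^-3 = 4.722 × 10^-3 mol
mass of C9H8O4 = 4.722 × 10^-3 × 180.16 = 0.8507 g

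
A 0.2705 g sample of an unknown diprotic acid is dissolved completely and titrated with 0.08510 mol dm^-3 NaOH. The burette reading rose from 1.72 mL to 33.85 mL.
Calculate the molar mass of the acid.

197.9 g/mol

n(NaOH) = 0.03213 L × 0.08510 mol/L = 2.734 × 10^-3 mol
From the 1:2 ratio, n(H2A) = 1/2 × 2.734 × 10^-3 = 1.367 × 10^-3 mol
M = m / n = 0.2705 g / 1.367 × 10^-3 mol = 197.9 g/mol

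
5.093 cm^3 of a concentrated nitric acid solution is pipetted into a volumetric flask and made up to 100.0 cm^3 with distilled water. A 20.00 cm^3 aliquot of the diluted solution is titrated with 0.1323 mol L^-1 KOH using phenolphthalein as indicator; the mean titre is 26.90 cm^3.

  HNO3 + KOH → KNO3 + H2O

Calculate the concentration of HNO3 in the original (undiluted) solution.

n(KOH) = 0.02690 × 0.1323 = 3.559 × 10^-3 mol
n(HNO3) in the aliquot = 3.559 × 10^-3 mol (1:1 ratio)
[HNO3]_dilute = 3.559 × 10^-3 / 0.02000 = 0.1779 mol/L
Dilution factor = 100.0 / 5.093 = 19.63
[HNO3]_stock = 0.1779 × 19.63 = 3.494 mol/L

3.494 mol/L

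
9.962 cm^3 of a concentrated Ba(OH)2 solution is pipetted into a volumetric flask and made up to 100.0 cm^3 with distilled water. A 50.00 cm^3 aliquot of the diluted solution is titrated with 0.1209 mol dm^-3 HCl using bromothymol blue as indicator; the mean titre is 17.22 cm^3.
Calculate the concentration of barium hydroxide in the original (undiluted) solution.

Ba(OH)2 + 2 HCl → BaCl2 + 2 H2O
n(HCl) = 0.01722 × 0.1209 = 2.082 × 10^-3 mol
From the 1:2 ratio, n(Ba(OH)2) in the aliquot = 1/2 × 2.082 × 10^-3 = 1.041 × 10^-3 mol
[Ba(OH)2]_dilute = 1.041 × 10^-3 / 0.05000 = 0.02082 mol/L
Dilution factor = 100.0 / 9.962 = 10.04
[Ba(OH)2]_stock = 0.02082 × 10.04 = 0.2090 mol/L

0.2090 mol/L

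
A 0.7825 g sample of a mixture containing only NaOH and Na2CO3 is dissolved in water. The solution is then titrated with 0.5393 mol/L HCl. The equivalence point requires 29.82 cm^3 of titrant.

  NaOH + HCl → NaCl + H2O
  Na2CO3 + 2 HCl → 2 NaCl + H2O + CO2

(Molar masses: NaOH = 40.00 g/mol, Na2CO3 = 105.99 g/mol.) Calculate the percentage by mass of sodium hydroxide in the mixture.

27.44 %

n(HCl) = 0.02982 × 0.5393 = 0.01608 mol
Let x = n(NaOH), y = n(Na2CO3).
Titrant: 1x + 2y = 0.01608;  mass: 40.00x + 105.99y = 0.7825
Solving, x = 5.368 × 10^-3 mol, y = 5.357 × 10^-3 mol
mass of NaOH = 5.368 × 10^-3 × 40.00 = 0.2147 g
% NaOH = 0.2147 / 0.7825 × 100 = 27.44 %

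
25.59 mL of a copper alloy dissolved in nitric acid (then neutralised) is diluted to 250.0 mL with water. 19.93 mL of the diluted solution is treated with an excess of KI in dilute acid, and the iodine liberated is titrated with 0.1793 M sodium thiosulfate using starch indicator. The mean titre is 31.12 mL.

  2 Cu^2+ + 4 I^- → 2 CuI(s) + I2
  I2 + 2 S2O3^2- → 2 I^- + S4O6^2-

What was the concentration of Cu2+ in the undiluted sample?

n(S2O3^2-) = 0.03112 × 0.1793 = 5.580 × 10^-3 mol
n(I2) = n(S2O3^2-)/2 = 2.790 × 10^-3 mol
From the 2:1 ratio, n(Cu2+) in the aliquot = 2/1 × 2.790 × 10^-3 = 5.580 × 10^-3 mol
[Cu2+]_dilute = 5.580 × 10^-3 / 0.01993 = 0.2800 mol/L
[Cu2+]_original = 0.2800 × 250.0/25.59 = 2.735 mol/L

2.735 M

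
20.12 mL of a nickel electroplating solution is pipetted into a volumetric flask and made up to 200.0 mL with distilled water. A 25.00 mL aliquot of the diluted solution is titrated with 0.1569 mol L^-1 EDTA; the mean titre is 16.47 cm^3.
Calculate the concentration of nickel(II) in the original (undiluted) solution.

Ni^2+ + EDTA^4- → [Ni(EDTA)]^2-
n(EDTA) = 0.01647 × 0.1569 = 2.584 × 10^-3 mol
n(Ni2+) in the aliquot = 2.584 × 10^-3 mol (1:1 ratio)
[Ni2+]_dilute = 2.584 × 10^-3 / 0.02500 = 0.1034 mol/L
Dilution factor = 200.0 / 20.12 = 9.940
[Ni2+]_stock = 0.1034 × 9.940 = 1.027 mol/L

1.027 mol/L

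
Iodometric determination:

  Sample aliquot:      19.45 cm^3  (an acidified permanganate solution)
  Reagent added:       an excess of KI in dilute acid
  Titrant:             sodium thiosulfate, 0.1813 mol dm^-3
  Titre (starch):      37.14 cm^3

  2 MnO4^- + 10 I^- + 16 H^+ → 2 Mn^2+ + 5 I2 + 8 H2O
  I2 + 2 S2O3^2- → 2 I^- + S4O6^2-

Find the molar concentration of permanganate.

n(S2O3^2-) = 0.03714 × 0.1813 = 6.733 × 10^-3 mol
n(I2) = n(S2O3^2-)/2 = 3.367 × 10^-3 mol
From the 2:5 ratio, n(MnO4^-) in the aliquot = 2/5 × 3.367 × 10^-3 = 1.347 × 10^-3 mol
[MnO4^-] = 1.347 × 10^-3 / 0.01945 = 0.06924 mol/L

0.06924 mol/L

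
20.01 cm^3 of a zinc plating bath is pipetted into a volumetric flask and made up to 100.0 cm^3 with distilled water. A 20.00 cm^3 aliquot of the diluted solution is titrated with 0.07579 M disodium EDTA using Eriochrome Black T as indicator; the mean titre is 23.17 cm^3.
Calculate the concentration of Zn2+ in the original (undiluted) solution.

0.4388 M

Zn^2+ + EDTA^4- → [Zn(EDTA)]^2-
n(EDTA) = 0.02317 × 0.07579 = 1.756 × 10^-3 mol
n(Zn2+) in the aliquot = 1.756 × 10^-3 mol (1:1 ratio)
[Zn2+]_dilute = 1.756 × 10^-3 / 0.02000 = 0.08780 mol/L
Dilution factor = 100.0 / 20.01 = 4.998
[Zn2+]_stock = 0.08780 × 4.998 = 0.4388 mol/L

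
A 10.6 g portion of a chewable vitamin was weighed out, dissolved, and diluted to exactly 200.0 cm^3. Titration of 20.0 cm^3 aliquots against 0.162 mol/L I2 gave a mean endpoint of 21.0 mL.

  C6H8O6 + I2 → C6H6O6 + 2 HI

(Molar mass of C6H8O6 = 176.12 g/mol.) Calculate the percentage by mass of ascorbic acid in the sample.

56.5 %

n(I2) per titration = 0.0210 × 0.162 = 3.40 × 10^-3 mol
n(C6H8O6) in each aliquot = 3.40 × 10^-3 mol (1:1 ratio)
n(C6H8O6) in the whole flask = 3.40 × 10^-3 × 200.0/20.0 = 0.0340 mol
mass of C6H8O6 = 0.0340 × 176.12 = 5.99 g
% C6H8O6 = 5.99 / 10.6 × 100 = 56.5 %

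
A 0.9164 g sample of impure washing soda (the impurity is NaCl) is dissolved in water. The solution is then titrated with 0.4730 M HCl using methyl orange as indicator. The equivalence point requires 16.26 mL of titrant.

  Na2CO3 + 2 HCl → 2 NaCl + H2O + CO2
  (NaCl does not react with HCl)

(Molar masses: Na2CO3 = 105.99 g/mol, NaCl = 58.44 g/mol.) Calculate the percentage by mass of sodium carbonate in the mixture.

n(HCl) = 0.01626 × 0.4730 = 7.691 × 10^-3 mol
Let x = n(Na2CO3), y = n(NaCl).
Titrant: 2x = 7.691 × 10^-3;  mass: 105.99x + 58.44y = 0.9164
Solving, x = 3.845 × 10^-3 mol, y = 8.707 × 10^-3 mol
mass of Na2CO3 = 3.845 × 10^-3 × 105.99 = 0.4076 g
% Na2CO3 = 0.4076 / 0.9164 × 100 = 44.48 %

44.48 %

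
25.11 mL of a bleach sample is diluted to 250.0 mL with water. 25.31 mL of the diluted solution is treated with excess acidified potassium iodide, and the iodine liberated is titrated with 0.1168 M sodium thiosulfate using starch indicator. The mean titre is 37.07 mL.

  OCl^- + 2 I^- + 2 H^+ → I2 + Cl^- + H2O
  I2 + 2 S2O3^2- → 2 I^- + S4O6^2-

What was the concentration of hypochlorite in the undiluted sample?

n(S2O3^2-) = 0.03707 × 0.1168 = 4.330 × 10^-3 mol
n(I2) = n(S2O3^2-)/2 = 2.165 × 10^-3 mol
n(OCl^-) in the aliquot = 2.165 × 10^-3 mol (1:1 ratio)
[OCl^-]_dilute = 2.165 × 10^-3 / 0.02531 = 0.08553 mol/L
[OCl^-]_original = 0.08553 × 250.0/25.11 = 0.8516 mol/L

0.8516 M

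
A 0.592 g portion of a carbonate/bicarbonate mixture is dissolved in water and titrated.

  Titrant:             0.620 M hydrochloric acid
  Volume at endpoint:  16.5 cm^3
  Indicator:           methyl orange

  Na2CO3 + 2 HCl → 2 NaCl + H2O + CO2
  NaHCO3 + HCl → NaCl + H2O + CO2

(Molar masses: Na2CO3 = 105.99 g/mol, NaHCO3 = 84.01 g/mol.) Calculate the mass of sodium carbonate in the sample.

0.457 g

n(HCl) = 0.0165 × 0.620 = 0.0102 mol
Let x = n(Na2CO3), y = n(NaHCO3).
Titrant: 2x + 1y = 0.0102;  mass: 105.99x + 84.01y = 0.592
Solving, x = 4.31 × 10^-3 mol, y = 1.61 × 10^-3 mol
mass of Na2CO3 = 4.31 × 10^-3 × 105.99 = 0.457 g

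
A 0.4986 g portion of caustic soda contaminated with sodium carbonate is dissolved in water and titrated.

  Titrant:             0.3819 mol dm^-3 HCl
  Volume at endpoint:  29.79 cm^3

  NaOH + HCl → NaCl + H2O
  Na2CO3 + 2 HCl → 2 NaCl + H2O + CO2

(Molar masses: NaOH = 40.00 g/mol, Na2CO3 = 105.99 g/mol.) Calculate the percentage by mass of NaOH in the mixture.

64.40 %

n(HCl) = 0.02979 × 0.3819 = 0.01138 mol
Let x = n(NaOH), y = n(Na2CO3).
Titrant: 1x + 2y = 0.01138;  mass: 40.00x + 105.99y = 0.4986
Solving, x = 8.027 × 10^-3 mol, y = 1.675 × 10^-3 mol
mass of NaOH = 8.027 × 10^-3 × 40.00 = 0.3211 g
% NaOH = 0.3211 / 0.4986 × 100 = 64.40 %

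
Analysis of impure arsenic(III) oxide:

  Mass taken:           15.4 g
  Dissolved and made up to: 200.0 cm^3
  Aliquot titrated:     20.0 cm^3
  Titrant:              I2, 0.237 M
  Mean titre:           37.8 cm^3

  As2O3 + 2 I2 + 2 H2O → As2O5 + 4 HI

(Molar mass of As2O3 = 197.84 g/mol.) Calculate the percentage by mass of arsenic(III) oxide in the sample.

57.5 %

n(I2) per titration = 0.0378 × 0.237 = 8.96 × 10^-3 mol
From the 1:2 ratio, n(As2O3) in each aliquot = 1/2 × 8.96 × 10^-3 = 4.48 × 10^-3 mol
n(As2O3) in the whole flask = 4.48 × 10^-3 × 200.0/20.0 = 0.0448 mol
mass of As2O3 = 0.0448 × 197.84 = 8.86 g
% As2O3 = 8.86 / 15.4 × 100 = 57.5 %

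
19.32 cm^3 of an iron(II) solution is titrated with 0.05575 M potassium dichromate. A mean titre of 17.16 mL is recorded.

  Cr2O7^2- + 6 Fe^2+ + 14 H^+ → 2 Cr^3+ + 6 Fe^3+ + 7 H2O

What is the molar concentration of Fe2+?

0.2971 M

n(K2Cr2O7) = 0.01716 L × 0.05575 mol/L = 9.567 × 10^-4 mol
From the 6:1 mole ratio, n(Fe2+) = 6/1 × 9.567 × 10^-4 = 5.740 × 10^-3 mol
[Fe2+] = 5.740 × 10^-3 mol / 0.01932 L = 0.2971 mol/L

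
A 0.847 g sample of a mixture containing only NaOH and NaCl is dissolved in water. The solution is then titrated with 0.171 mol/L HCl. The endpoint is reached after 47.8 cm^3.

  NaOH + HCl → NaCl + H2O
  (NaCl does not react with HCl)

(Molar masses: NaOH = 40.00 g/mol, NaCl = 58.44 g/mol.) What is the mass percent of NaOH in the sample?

n(HCl) = 0.0478 × 0.171 = 8.17 × 10^-3 mol
Let x = n(NaOH), y = n(NaCl).
Titrant: 1x = 8.17 × 10^-3;  mass: 40.00x + 58.44y = 0.847
Solving, x = 8.17 × 10^-3 mol, y = 8.90 × 10^-3 mol
mass of NaOH = 8.17 × 10^-3 × 40.00 = 0.327 g
% NaOH = 0.327 / 0.847 × 100 = 38.6 %

38.6 %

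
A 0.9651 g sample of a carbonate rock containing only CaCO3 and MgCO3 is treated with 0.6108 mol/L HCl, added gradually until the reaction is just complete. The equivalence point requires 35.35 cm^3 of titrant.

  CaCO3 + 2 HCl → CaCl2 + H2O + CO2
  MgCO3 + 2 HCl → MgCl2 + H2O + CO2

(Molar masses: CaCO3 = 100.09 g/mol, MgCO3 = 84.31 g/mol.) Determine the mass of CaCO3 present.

0.3482 g

n(HCl) = 0.03535 × 0.6108 = 0.02159 mol
Let x = n(CaCO3), y = n(MgCO3).
Titrant: 2x + 2y = 0.02159;  mass: 100.09x + 84.31y = 0.9651
Solving, x = 3.479 × 10^-3 mol, y = 7.317 × 10^-3 mol
mass of CaCO3 = 3.479 × 10^-3 × 100.09 = 0.3482 g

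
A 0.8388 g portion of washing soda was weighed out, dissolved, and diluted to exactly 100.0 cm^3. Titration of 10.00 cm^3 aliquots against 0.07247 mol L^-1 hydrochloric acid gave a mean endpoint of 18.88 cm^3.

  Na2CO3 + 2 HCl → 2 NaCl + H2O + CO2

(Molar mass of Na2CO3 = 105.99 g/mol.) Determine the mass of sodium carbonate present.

0.7251 g

n(HCl) per titration = 0.01888 × 0.07247 = 1.368 × 10^-3 mol
From the 1:2 ratio, n(Na2CO3) in each aliquot = 1/2 × 1.368 × 10^-3 = 6.841 × 10^-4 mol
n(Na2CO3) in the whole flask = 6.841 × 10^-4 × 100.0/10.00 = 6.841 × 10^-3 mol
mass of Na2CO3 = 6.841 × 10^-3 × 105.99 = 0.7251 g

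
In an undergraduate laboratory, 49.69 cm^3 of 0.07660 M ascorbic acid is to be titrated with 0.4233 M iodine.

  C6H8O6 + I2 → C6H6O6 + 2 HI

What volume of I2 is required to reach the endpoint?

n(C6H8O6) = 0.04969 L × 0.07660 mol/L = 3.806 × 10^-3 mol
n(I2) = 3.806 × 10^-3 mol (1:1 stoichiometry)
V(I2) = 3.806 × 10^-3 mol / 0.4233 mol/L = 0.008992 L = 8.992 mL

8.992 mL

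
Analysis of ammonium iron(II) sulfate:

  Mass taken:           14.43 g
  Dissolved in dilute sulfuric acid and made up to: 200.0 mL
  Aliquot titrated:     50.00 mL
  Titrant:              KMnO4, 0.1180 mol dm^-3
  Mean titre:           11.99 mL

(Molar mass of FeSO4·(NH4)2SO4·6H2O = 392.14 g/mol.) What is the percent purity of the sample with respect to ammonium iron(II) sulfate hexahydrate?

76.90 %

MnO4^- + 5 Fe^2+ + 8 H^+ → Mn^2+ + 5 Fe^3+ + 4 H2O
n(KMnO4) per titration = 0.01199 × 0.1180 = 1.415 × 10^-3 mol
From the 5:1 ratio, n(FeSO4·(NH4)2SO4·6H2O) in each aliquot = 5/1 × 1.415 × 10^-3 = 7.074 × 10^-3 mol
n(FeSO4·(NH4)2SO4·6H2O) in the whole flask = 7.074 × 10^-3 × 200.0/50.00 = 0.02830 mol
mass of FeSO4·(NH4)2SO4·6H2O = 0.02830 × 392.14 = 11.10 g
% FeSO4·(NH4)2SO4·6H2O = 11.10 / 14.43 × 100 = 76.90 %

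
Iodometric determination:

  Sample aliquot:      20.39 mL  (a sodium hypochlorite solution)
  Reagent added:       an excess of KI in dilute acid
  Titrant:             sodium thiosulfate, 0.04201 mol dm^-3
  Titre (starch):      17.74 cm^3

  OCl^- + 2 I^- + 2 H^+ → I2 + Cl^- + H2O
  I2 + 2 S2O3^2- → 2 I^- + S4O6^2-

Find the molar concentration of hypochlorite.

0.01828 mol/L

n(S2O3^2-) = 0.01774 × 0.04201 = 7.453 × 10^-4 mol
n(I2) = n(S2O3^2-)/2 = 3.726 × 10^-4 mol
n(OCl^-) in the aliquot = 3.726 × 10^-4 mol (1:1 ratio)
[OCl^-] = 3.726 × 10^-4 / 0.02039 = 0.01828 mol/L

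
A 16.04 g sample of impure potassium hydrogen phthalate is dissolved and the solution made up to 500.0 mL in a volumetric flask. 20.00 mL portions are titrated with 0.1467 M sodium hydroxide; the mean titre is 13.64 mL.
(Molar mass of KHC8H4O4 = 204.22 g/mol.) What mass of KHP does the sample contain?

KHC8H4O4 + NaOH → KNaC8H4O4 + H2O
n(NaOH) per titration = 0.01364 × 0.1467 = 2.001 × 10^-3 mol
n(KHC8H4O4) in each aliquot = 2.001 × 10^-3 mol (1:1 ratio)
n(KHC8H4O4) in the whole flask = 2.001 × 10^-3 × 500.0/20.00 = 0.05002 mol
mass of KHC8H4O4 = 0.05002 × 204.22 = 10.22 g

10.22 g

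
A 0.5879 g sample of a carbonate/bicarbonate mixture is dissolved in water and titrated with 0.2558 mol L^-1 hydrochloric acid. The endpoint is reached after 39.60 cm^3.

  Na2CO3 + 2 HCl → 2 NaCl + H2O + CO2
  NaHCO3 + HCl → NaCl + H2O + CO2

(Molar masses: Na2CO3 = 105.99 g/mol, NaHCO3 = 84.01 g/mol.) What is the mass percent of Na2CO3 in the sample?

76.47 %

n(HCl) = 0.03960 × 0.2558 = 0.01013 mol
Let x = n(Na2CO3), y = n(NaHCO3).
Titrant: 2x + 1y = 0.01013;  mass: 105.99x + 84.01y = 0.5879
Solving, x = 4.241 × 10^-3 mol, y = 1.647 × 10^-3 mol
mass of Na2CO3 = 4.241 × 10^-3 × 105.99 = 0.4495 g
% Na2CO3 = 0.4495 / 0.5879 × 100 = 76.47 %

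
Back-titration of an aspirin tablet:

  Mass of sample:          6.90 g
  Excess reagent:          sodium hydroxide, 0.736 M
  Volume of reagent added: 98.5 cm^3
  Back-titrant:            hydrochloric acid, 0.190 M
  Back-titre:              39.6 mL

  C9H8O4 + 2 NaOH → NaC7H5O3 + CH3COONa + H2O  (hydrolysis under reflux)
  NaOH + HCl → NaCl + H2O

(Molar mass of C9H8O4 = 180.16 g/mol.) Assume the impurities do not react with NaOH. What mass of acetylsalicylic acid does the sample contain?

n(NaOH) added = 0.0985 × 0.736 = 0.0725 mol
n(HCl) used in back-titration = 0.0396 × 0.190 = 7.52 × 10^-3 mol
n(NaOH) left over = 7.52 × 10^-3 mol (1:1 ratio)
n(NaOH) consumed by analyte = 0.0725 − 7.52 × 10^-3 = 0.0650 mol
From the 1:2 ratio, n(C9H8O4) = 1/2 × 0.0650 = 0.0325 mol
mass of C9H8O4 = 0.0325 × 180.16 = 5.85 g

5.85 g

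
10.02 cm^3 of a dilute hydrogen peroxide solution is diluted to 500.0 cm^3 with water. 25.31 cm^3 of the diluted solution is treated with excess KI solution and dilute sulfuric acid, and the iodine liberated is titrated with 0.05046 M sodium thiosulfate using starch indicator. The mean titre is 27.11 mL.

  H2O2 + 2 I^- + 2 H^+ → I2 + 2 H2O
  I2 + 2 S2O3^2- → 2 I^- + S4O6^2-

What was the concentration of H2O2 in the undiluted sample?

n(S2O3^2-) = 0.02711 × 0.05046 = 1.368 × 10^-3 mol
n(I2) = n(S2O3^2-)/2 = 6.840 × 10^-4 mol
n(H2O2) in the aliquot = 6.840 × 10^-4 mol (1:1 ratio)
[H2O2]_dilute = 6.840 × 10^-4 / 0.02531 = 0.02702 mol/L
[H2O2]_original = 0.02702 × 500.0/10.02 = 1.349 mol/L

1.349 M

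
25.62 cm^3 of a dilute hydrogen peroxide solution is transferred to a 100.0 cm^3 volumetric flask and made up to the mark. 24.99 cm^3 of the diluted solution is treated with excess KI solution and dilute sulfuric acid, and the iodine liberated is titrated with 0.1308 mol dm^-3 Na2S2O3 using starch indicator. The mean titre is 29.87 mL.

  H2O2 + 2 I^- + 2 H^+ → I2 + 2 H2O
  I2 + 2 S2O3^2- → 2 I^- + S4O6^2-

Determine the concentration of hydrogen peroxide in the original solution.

0.3051 mol/L

n(S2O3^2-) = 0.02987 × 0.1308 = 3.907 × 10^-3 mol
n(I2) = n(S2O3^2-)/2 = 1.953 × 10^-3 mol
n(H2O2) in the aliquot = 1.953 × 10^-3 mol (1:1 ratio)
[H2O2]_dilute = 1.953 × 10^-3 / 0.02499 = 0.07817 mol/L
[H2O2]_original = 0.07817 × 100.0/25.62 = 0.3051 mol/L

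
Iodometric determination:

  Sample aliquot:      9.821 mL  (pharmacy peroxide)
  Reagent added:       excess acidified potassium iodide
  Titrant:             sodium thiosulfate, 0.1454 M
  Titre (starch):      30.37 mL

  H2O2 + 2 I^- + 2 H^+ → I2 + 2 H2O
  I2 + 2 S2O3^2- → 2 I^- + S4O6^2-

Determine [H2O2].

0.2248 M

n(S2O3^2-) = 0.03037 × 0.1454 = 4.416 × 10^-3 mol
n(I2) = n(S2O3^2-)/2 = 2.208 × 10^-3 mol
n(H2O2) in the aliquot = 2.208 × 10^-3 mol (1:1 ratio)
[H2O2] = 2.208 × 10^-3 / 0.009821 = 0.2248 mol/L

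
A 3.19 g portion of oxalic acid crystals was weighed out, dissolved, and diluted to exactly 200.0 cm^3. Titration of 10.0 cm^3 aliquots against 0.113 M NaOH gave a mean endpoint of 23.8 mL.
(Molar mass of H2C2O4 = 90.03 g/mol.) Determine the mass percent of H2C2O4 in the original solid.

H2C2O4 + 2 NaOH → Na2C2O4 + 2 H2O
n(NaOH) per titration = 0.0238 × 0.113 = 2.69 × 10^-3 mol
From the 1:2 ratio, n(H2C2O4) in each aliquot = 1/2 × 2.69 × 10^-3 = 1.34 × 10^-3 mol
n(H2C2O4) in the whole flask = 1.34 × 10^-3 × 200.0/10.0 = 0.0269 mol
mass of H2C2O4 = 0.0269 × 90.03 = 2.42 g
% H2C2O4 = 2.42 / 3.19 × 100 = 75.9 %

75.9 %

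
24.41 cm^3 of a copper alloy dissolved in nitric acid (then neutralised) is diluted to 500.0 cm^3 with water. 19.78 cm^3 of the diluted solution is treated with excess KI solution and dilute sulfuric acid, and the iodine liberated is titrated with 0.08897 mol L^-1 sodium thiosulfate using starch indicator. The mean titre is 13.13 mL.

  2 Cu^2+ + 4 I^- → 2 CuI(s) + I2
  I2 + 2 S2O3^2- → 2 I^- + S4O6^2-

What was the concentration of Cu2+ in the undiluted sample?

1.210 mol/L

n(S2O3^2-) = 0.01313 × 0.08897 = 1.168 × 10^-3 mol
n(I2) = n(S2O3^2-)/2 = 5.841 × 10^-4 mol
From the 2:1 ratio, n(Cu2+) in the aliquot = 2/1 × 5.841 × 10^-4 = 1.168 × 10^-3 mol
[Cu2+]_dilute = 1.168 × 10^-3 / 0.01978 = 0.05906 mol/L
[Cu2+]_original = 0.05906 × 500.0/24.41 = 1.210 mol/L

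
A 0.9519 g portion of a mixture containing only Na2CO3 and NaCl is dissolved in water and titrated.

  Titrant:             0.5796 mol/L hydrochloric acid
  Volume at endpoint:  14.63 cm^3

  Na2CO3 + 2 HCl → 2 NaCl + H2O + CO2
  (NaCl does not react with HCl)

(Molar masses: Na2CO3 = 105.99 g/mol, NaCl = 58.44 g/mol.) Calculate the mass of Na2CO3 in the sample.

0.4494 g

n(HCl) = 0.01463 × 0.5796 = 8.480 × 10^-3 mol
Let x = n(Na2CO3), y = n(NaCl).
Titrant: 2x = 8.480 × 10^-3;  mass: 105.99x + 58.44y = 0.9519
Solving, x = 4.240 × 10^-3 mol, y = 8.599 × 10^-3 mol
mass of Na2CO3 = 4.240 × 10^-3 × 105.99 = 0.4494 g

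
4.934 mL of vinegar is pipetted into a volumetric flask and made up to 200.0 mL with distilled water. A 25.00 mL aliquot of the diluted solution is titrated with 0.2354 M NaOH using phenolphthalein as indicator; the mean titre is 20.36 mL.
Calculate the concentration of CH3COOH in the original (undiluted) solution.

CH3COOH + NaOH → CH3COONa + H2O
n(NaOH) = 0.02036 × 0.2354 = 4.793 × 10^-3 mol
n(CH3COOH) in the aliquot = 4.793 × 10^-3 mol (1:1 ratio)
[CH3COOH]_dilute = 4.793 × 10^-3 / 0.02500 = 0.1917 mol/L
Dilution factor = 200.0 / 4.934 = 40.54
[CH3COOH]_stock = 0.1917 × 40.54 = 7.771 mol/L

7.771 M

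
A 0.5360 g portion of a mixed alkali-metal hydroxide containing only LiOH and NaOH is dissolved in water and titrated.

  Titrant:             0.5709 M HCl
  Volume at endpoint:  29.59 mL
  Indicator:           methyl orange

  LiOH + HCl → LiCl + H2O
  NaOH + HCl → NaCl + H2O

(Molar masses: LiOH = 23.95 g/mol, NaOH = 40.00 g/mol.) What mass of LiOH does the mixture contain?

n(HCl) = 0.02959 × 0.5709 = 0.01689 mol
Let x = n(LiOH), y = n(NaOH).
Titrant: 1x + 1y = 0.01689;  mass: 23.95x + 40.00y = 0.5360
Solving, x = 8.705 × 10^-3 mol, y = 8.188 × 10^-3 mol
mass of LiOH = 8.705 × 10^-3 × 23.95 = 0.2085 g

0.2085 g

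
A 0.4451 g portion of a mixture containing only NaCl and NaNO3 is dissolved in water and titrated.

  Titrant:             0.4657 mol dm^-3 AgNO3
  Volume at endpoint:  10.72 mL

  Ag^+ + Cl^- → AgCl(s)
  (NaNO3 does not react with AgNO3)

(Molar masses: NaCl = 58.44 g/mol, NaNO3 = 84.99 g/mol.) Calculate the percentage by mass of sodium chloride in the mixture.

n(AgNO3) = 0.01072 × 0.4657 = 4.992 × 10^-3 mol
Let x = n(NaCl), y = n(NaNO3).
Titrant: 1x = 4.992 × 10^-3;  mass: 58.44x + 84.99y = 0.4451
Solving, x = 4.992 × 10^-3 mol, y = 1.804 × 10^-3 mol
mass of NaCl = 4.992 × 10^-3 × 58.44 = 0.2918 g
% NaCl = 0.2918 / 0.4451 × 100 = 65.55 %

65.55 %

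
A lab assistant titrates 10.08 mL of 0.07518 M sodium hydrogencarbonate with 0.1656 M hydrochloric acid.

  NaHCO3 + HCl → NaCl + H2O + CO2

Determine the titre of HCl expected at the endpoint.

n(NaHCO3) = 0.01008 L × 0.07518 mol/L = 7.578 × 10^-4 mol
n(HCl) = 7.578 × 10^-4 mol (1:1 stoichiometry)
V(HCl) = 7.578 × 10^-4 mol / 0.1656 mol/L = 0.004576 L = 4.576 mL

4.576 mL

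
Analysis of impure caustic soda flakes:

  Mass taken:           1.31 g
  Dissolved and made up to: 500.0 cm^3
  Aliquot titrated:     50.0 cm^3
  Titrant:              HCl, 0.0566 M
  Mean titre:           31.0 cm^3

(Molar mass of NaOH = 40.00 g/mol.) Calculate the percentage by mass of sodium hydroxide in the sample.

53.6 %

NaOH + HCl → NaCl + H2O
n(HCl) per titration = 0.0310 × 0.0566 = 1.75 × 10^-3 mol
n(NaOH) in each aliquot = 1.75 × 10^-3 mol (1:1 ratio)
n(NaOH) in the whole flask = 1.75 × 10^-3 × 500.0/50.0 = 0.0175 mol
mass of NaOH = 0.0175 × 40.00 = 0.702 g
% NaOH = 0.702 / 1.31 × 100 = 53.6 %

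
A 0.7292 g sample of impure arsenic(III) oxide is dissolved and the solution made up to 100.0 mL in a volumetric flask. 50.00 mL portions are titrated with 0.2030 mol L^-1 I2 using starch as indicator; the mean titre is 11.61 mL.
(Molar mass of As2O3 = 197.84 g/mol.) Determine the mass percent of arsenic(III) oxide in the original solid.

As2O3 + 2 I2 + 2 H2O → As2O5 + 4 HI
n(I2) per titration = 0.01161 × 0.2030 = 2.357 × 10^-3 mol
From the 1:2 ratio, n(As2O3) in each aliquot = 1/2 × 2.357 × 10^-3 = 1.178 × 10^-3 mol
n(As2O3) in the whole flask = 1.178 × 10^-3 × 100.0/50.00 = 2.357 × 10^-3 mol
mass of As2O3 = 2.357 × 10^-3 × 197.84 = 0.4663 g
% As2O3 = 0.4663 / 0.7292 × 100 = 63.94 %

63.94 %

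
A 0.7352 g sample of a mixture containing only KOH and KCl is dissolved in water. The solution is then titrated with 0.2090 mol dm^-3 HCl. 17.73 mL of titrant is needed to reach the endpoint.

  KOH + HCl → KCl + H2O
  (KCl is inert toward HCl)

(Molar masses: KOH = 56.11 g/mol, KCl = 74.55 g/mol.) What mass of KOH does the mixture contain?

n(HCl) = 0.01773 × 0.2090 = 3.706 × 10^-3 mol
Let x = n(KOH), y = n(KCl).
Titrant: 1x = 3.706 × 10^-3;  mass: 56.11x + 74.55y = 0.7352
Solving, x = 3.706 × 10^-3 mol, y = 7.073 × 10^-3 mol
mass of KOH = 3.706 × 10^-3 × 56.11 = 0.2079 g

0.2079 g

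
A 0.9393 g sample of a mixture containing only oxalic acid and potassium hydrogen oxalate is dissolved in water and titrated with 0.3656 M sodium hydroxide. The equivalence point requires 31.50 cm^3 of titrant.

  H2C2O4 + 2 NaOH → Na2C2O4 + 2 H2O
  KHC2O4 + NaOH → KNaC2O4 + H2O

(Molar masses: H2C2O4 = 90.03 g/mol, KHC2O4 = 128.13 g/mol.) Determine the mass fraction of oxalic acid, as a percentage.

n(NaOH) = 0.03150 × 0.3656 = 0.01152 mol
Let x = n(H2C2O4), y = n(KHC2O4).
Titrant: 2x + 1y = 0.01152;  mass: 90.03x + 128.13y = 0.9393
Solving, x = 3.226 × 10^-3 mol, y = 5.064 × 10^-3 mol
mass of H2C2O4 = 3.226 × 10^-3 × 90.03 = 0.2905 g
% H2C2O4 = 0.2905 / 0.9393 × 100 = 30.92 %

30.92 %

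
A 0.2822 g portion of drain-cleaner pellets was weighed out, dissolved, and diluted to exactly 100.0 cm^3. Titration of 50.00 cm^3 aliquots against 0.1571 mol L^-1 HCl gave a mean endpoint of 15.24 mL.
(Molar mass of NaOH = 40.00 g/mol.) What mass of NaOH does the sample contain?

0.1915 g

NaOH + HCl → NaCl + H2O
n(HCl) per titration = 0.01524 × 0.1571 = 2.394 × 10^-3 mol
n(NaOH) in each aliquot = 2.394 × 10^-3 mol (1:1 ratio)
n(NaOH) in the whole flask = 2.394 × 10^-3 × 100.0/50.00 = 4.788 × 10^-3 mol
mass of NaOH = 4.788 × 10^-3 × 40.00 = 0.1915 g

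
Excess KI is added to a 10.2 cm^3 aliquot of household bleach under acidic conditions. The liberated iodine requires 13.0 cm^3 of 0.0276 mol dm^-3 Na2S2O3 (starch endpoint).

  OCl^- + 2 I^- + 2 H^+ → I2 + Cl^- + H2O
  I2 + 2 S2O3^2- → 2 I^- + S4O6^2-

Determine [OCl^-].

0.0176 mol/L

n(S2O3^2-) = 0.0130 × 0.0276 = 3.59 × 10^-4 mol
n(I2) = n(S2O3^2-)/2 = 1.79 × 10^-4 mol
n(OCl^-) in the aliquot = 1.79 × 10^-4 mol (1:1 ratio)
[OCl^-] = 1.79 × 10^-4 / 0.0102 = 0.0176 mol/L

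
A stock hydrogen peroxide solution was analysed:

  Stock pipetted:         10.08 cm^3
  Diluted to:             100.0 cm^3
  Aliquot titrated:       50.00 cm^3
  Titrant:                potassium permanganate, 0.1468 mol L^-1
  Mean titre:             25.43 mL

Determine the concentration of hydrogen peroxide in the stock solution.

1.852 mol/L

2 MnO4^- + 5 H2O2 + 6 H^+ → 2 Mn^2+ + 5 O2 + 8 H2O
n(KMnO4) = 0.02543 × 0.1468 = 3.733 × 10^-3 mol
From the 5:2 ratio, n(H2O2) in the aliquot = 5/2 × 3.733 × 10^-3 = 9.333 × 10^-3 mol
[H2O2]_dilute = 9.333 × 10^-3 / 0.05000 = 0.1867 mol/L
Dilution factor = 100.0 / 10.08 = 9.921
[H2O2]_stock = 0.1867 × 9.921 = 1.852 mol/L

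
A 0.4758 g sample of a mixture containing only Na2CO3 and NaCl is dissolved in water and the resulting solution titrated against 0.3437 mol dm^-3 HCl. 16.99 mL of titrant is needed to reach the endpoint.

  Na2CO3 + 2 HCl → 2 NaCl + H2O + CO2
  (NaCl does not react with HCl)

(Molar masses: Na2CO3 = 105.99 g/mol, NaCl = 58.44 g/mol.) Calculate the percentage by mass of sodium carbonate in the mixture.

n(HCl) = 0.01699 × 0.3437 = 5.839 × 10^-3 mol
Let x = n(Na2CO3), y = n(NaCl).
Titrant: 2x = 5.839 × 10^-3;  mass: 105.99x + 58.44y = 0.4758
Solving, x = 2.920 × 10^-3 mol, y = 2.846 × 10^-3 mol
mass of Na2CO3 = 2.920 × 10^-3 × 105.99 = 0.3095 g
% Na2CO3 = 0.3095 / 0.4758 × 100 = 65.04 %

65.04 %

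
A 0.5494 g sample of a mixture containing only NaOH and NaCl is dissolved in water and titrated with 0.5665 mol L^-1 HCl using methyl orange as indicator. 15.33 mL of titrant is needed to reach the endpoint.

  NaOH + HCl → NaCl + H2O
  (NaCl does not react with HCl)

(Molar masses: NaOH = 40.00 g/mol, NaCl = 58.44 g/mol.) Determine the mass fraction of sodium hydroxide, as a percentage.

n(HCl) = 0.01533 × 0.5665 = 8.684 × 10^-3 mol
Let x = n(NaOH), y = n(NaCl).
Titrant: 1x = 8.684 × 10^-3;  mass: 40.00x + 58.44y = 0.5494
Solving, x = 8.684 × 10^-3 mol, y = 3.457 × 10^-3 mol
mass of NaOH = 8.684 × 10^-3 × 40.00 = 0.3474 g
% NaOH = 0.3474 / 0.5494 × 100 = 63.23 %

63.23 %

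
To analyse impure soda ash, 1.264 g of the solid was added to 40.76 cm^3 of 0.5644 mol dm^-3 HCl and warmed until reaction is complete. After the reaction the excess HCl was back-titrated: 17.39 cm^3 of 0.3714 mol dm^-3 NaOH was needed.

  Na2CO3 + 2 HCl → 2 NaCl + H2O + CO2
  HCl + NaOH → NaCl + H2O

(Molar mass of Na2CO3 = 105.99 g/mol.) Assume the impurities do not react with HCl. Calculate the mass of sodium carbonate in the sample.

0.8769 g

n(HCl) added = 0.04076 × 0.5644 = 0.02300 mol
n(NaOH) used in back-titration = 0.01739 × 0.3714 = 6.459 × 10^-3 mol
n(HCl) left over = 6.459 × 10^-3 mol (1:1 ratio)
n(HCl) consumed by analyte = 0.02300 − 6.459 × 10^-3 = 0.01655 mol
From the 1:2 ratio, n(Na2CO3) = 1/2 × 0.01655 = 8.273 × 10^-3 mol
mass of Na2CO3 = 8.273 × 10^-3 × 105.99 = 0.8769 g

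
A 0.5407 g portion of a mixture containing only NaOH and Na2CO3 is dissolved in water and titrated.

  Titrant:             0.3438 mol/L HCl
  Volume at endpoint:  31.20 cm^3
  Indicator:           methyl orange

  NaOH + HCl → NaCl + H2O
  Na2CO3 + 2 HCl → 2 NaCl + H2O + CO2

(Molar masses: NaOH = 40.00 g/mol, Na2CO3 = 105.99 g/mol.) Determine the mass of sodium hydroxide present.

n(HCl) = 0.03120 × 0.3438 = 0.01073 mol
Let x = n(NaOH), y = n(Na2CO3).
Titrant: 1x + 2y = 0.01073;  mass: 40.00x + 105.99y = 0.5407
Solving, x = 2.136 × 10^-3 mol, y = 4.295 × 10^-3 mol
mass of NaOH = 2.136 × 10^-3 × 40.00 = 0.08543 g

0.08543 g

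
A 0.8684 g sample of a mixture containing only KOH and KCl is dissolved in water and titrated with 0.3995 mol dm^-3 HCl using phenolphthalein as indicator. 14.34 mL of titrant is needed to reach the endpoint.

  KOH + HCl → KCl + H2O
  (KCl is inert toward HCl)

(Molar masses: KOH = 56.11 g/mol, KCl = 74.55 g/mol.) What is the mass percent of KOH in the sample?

37.02 %

n(HCl) = 0.01434 × 0.3995 = 5.729 × 10^-3 mol
Let x = n(KOH), y = n(KCl).
Titrant: 1x = 5.729 × 10^-3;  mass: 56.11x + 74.55y = 0.8684
Solving, x = 5.729 × 10^-3 mol, y = 7.337 × 10^-3 mol
mass of KOH = 5.729 × 10^-3 × 56.11 = 0.3214 g
% KOH = 0.3214 / 0.8684 × 100 = 37.02 %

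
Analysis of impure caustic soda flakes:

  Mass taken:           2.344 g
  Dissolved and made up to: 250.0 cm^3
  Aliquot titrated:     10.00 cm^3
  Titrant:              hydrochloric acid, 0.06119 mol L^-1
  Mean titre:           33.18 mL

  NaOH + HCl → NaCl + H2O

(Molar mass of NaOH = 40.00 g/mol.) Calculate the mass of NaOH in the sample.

2.030 g

n(HCl) per titration = 0.03318 × 0.06119 = 2.030 × 10^-3 mol
n(NaOH) in each aliquot = 2.030 × 10^-3 mol (1:1 ratio)
n(NaOH) in the whole flask = 2.030 × 10^-3 × 250.0/10.00 = 0.05076 mol
mass of NaOH = 0.05076 × 40.00 = 2.030 g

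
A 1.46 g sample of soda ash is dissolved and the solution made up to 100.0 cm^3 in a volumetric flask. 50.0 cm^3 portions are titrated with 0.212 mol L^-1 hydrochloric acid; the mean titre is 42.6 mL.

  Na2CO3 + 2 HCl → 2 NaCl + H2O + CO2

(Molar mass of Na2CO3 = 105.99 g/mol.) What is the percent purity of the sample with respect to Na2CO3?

65.6 %

n(HCl) per titration = 0.0426 × 0.212 = 9.03 × 10^-3 mol
From the 1:2 ratio, n(Na2CO3) in each aliquot = 1/2 × 9.03 × 10^-3 = 4.52 × 10^-3 mol
n(Na2CO3) in the whole flask = 4.52 × 10^-3 × 100.0/50.0 = 9.03 × 10^-3 mol
mass of Na2CO3 = 9.03 × 10^-3 × 105.99 = 0.957 g
% Na2CO3 = 0.957 / 1.46 × 100 = 65.6 %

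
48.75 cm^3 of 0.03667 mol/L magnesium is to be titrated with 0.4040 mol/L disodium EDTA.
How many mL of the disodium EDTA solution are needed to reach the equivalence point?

4.425 mL

Mg^2+ + EDTA^4- → [Mg(EDTA)]^2-
n(Mg2+) = 0.04875 L × 0.03667 mol/L = 1.788 × 10^-3 mol
n(EDTA) = 1.788 × 10^-3 mol (1:1 stoichiometry)
V(EDTA) = 1.788 × 10^-3 mol / 0.4040 mol/L = 0.004425 L = 4.425 mL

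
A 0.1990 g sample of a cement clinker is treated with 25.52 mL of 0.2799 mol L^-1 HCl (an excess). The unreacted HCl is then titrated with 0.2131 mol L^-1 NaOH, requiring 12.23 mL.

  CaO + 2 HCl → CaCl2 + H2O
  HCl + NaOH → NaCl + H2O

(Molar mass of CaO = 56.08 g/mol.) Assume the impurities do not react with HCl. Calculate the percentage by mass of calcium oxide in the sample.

63.93 %

n(HCl) added = 0.02552 × 0.2799 = 7.143 × 10^-3 mol
n(NaOH) used in back-titration = 0.01223 × 0.2131 = 2.606 × 10^-3 mol
n(HCl) left over = 2.606 × 10^-3 mol (1:1 ratio)
n(HCl) consumed by analyte = 7.143 × 10^-3 − 2.606 × 10^-3 = 4.537 × 10^-3 mol
From the 1:2 ratio, n(CaO) = 1/2 × 4.537 × 10^-3 = 2.268 × 10^-3 mol
mass of CaO = 2.268 × 10^-3 × 56.08 = 0.1272 g
% CaO = 0.1272 / 0.1990 × 100 = 63.93 %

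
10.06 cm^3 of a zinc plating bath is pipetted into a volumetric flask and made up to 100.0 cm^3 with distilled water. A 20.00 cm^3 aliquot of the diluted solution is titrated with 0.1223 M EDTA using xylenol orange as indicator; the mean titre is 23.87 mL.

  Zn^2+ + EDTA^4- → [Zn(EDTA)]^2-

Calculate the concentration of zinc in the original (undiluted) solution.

n(EDTA) = 0.02387 × 0.1223 = 2.919 × 10^-3 mol
n(Zn2+) in the aliquot = 2.919 × 10^-3 mol (1:1 ratio)
[Zn2+]_dilute = 2.919 × 10^-3 / 0.02000 = 0.1460 mol/L
Dilution factor = 100.0 / 10.06 = 9.940
[Zn2+]_stock = 0.1460 × 9.940 = 1.451 mol/L

1.451 M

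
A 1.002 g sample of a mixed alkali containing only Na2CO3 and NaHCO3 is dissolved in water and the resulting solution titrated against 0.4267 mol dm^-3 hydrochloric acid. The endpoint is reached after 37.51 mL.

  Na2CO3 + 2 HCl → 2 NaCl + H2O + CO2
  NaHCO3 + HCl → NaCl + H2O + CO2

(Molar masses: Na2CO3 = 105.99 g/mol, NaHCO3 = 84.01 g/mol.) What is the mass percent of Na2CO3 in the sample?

n(HCl) = 0.03751 × 0.4267 = 0.01601 mol
Let x = n(Na2CO3), y = n(NaHCO3).
Titrant: 2x + 1y = 0.01601;  mass: 105.99x + 84.01y = 1.002
Solving, x = 5.524 × 10^-3 mol, y = 4.958 × 10^-3 mol
mass of Na2CO3 = 5.524 × 10^-3 × 105.99 = 0.5854 g
% Na2CO3 = 0.5854 / 1.002 × 100 = 58.43 %

58.43 %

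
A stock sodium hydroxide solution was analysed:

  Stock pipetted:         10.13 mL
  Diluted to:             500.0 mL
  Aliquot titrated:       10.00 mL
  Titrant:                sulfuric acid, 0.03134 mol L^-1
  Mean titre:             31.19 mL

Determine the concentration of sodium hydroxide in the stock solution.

2 NaOH + H2SO4 → Na2SO4 + 2 H2O
n(H2SO4) = 0.03119 × 0.03134 = 9.775 × 10^-4 mol
From the 2:1 ratio, n(NaOH) in the aliquot = 2/1 × 9.775 × 10^-4 = 1.955 × 10^-3 mol
[NaOH]_dilute = 1.955 × 10^-3 / 0.01000 = 0.1955 mol/L
Dilution factor = 500.0 / 10.13 = 49.36
[NaOH]_stock = 0.1955 × 49.36 = 9.650 mol/L

9.650 mol/L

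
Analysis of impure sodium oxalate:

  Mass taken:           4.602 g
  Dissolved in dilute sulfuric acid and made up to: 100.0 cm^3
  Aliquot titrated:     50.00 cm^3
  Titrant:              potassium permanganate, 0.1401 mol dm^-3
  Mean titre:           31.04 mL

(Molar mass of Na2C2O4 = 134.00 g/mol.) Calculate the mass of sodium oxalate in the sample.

2.914 g

2 MnO4^- + 5 C2O4^2- + 16 H^+ → 2 Mn^2+ + 10 CO2 + 8 H2O
n(KMnO4) per titration = 0.03104 × 0.1401 = 4.349 × 10^-3 mol
From the 5:2 ratio, n(Na2C2O4) in each aliquot = 5/2 × 4.349 × 10^-3 = 0.01087 mol
n(Na2C2O4) in the whole flask = 0.01087 × 100.0/50.00 = 0.02174 mol
mass of Na2C2O4 = 0.02174 × 134.00 = 2.914 g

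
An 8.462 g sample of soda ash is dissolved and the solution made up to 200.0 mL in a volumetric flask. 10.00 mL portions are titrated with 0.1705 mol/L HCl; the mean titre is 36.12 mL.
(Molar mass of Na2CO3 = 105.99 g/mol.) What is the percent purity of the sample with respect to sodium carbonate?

Na2CO3 + 2 HCl → 2 NaCl + H2O + CO2
n(HCl) per titration = 0.03612 × 0.1705 = 6.158 × 10^-3 mol
From the 1:2 ratio, n(Na2CO3) in each aliquot = 1/2 × 6.158 × 10^-3 = 3.079 × 10^-3 mol
n(Na2CO3) in the whole flask = 3.079 × 10^-3 × 200.0/10.00 = 0.06158 mol
mass of Na2CO3 = 0.06158 × 105.99 = 6.527 g
% Na2CO3 = 6.527 / 8.462 × 100 = 77.14 %

77.14 %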